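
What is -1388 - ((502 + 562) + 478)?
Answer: -2930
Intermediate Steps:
-1388 - ((502 + 562) + 478) = -1388 - (1064 + 478) = -1388 - 1*1542 = -1388 - 1542 = -2930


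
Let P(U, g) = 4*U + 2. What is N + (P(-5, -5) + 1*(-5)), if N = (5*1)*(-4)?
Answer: -43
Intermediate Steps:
P(U, g) = 2 + 4*U
N = -20 (N = 5*(-4) = -20)
N + (P(-5, -5) + 1*(-5)) = -20 + ((2 + 4*(-5)) + 1*(-5)) = -20 + ((2 - 20) - 5) = -20 + (-18 - 5) = -20 - 23 = -43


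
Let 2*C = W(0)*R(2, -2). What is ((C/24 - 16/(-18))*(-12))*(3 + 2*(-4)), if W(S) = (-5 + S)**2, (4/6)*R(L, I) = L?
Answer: 1765/12 ≈ 147.08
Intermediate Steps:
R(L, I) = 3*L/2
C = 75/2 (C = ((-5 + 0)**2*((3/2)*2))/2 = ((-5)**2*3)/2 = (25*3)/2 = (1/2)*75 = 75/2 ≈ 37.500)
((C/24 - 16/(-18))*(-12))*(3 + 2*(-4)) = (((75/2)/24 - 16/(-18))*(-12))*(3 + 2*(-4)) = (((75/2)*(1/24) - 16*(-1/18))*(-12))*(3 - 8) = ((25/16 + 8/9)*(-12))*(-5) = ((353/144)*(-12))*(-5) = -353/12*(-5) = 1765/12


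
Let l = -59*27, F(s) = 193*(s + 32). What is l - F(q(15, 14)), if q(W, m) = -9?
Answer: -6032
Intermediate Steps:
F(s) = 6176 + 193*s (F(s) = 193*(32 + s) = 6176 + 193*s)
l = -1593
l - F(q(15, 14)) = -1593 - (6176 + 193*(-9)) = -1593 - (6176 - 1737) = -1593 - 1*4439 = -1593 - 4439 = -6032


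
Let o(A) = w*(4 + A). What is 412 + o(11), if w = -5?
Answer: 337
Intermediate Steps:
o(A) = -20 - 5*A (o(A) = -5*(4 + A) = -20 - 5*A)
412 + o(11) = 412 + (-20 - 5*11) = 412 + (-20 - 55) = 412 - 75 = 337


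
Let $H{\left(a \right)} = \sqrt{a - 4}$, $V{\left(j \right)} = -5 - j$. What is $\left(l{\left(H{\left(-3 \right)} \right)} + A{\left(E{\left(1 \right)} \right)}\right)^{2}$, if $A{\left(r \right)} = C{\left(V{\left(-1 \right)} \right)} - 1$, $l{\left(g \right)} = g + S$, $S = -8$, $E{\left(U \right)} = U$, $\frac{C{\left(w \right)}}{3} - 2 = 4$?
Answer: $\left(9 + i \sqrt{7}\right)^{2} \approx 74.0 + 47.624 i$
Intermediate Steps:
$C{\left(w \right)} = 18$ ($C{\left(w \right)} = 6 + 3 \cdot 4 = 6 + 12 = 18$)
$H{\left(a \right)} = \sqrt{-4 + a}$
$l{\left(g \right)} = -8 + g$ ($l{\left(g \right)} = g - 8 = -8 + g$)
$A{\left(r \right)} = 17$ ($A{\left(r \right)} = 18 - 1 = 17$)
$\left(l{\left(H{\left(-3 \right)} \right)} + A{\left(E{\left(1 \right)} \right)}\right)^{2} = \left(\left(-8 + \sqrt{-4 - 3}\right) + 17\right)^{2} = \left(\left(-8 + \sqrt{-7}\right) + 17\right)^{2} = \left(\left(-8 + i \sqrt{7}\right) + 17\right)^{2} = \left(9 + i \sqrt{7}\right)^{2}$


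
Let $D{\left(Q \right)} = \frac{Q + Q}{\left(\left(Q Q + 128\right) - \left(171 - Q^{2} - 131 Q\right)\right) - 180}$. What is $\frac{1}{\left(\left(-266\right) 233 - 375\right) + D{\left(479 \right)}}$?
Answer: $- \frac{260704}{16255676033} \approx -1.6038 \cdot 10^{-5}$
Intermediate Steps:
$D{\left(Q \right)} = \frac{2 Q}{-223 + 2 Q^{2} + 131 Q}$ ($D{\left(Q \right)} = \frac{2 Q}{\left(\left(Q^{2} + 128\right) + \left(-171 + Q^{2} + 131 Q\right)\right) - 180} = \frac{2 Q}{\left(\left(128 + Q^{2}\right) + \left(-171 + Q^{2} + 131 Q\right)\right) - 180} = \frac{2 Q}{\left(-43 + 2 Q^{2} + 131 Q\right) - 180} = \frac{2 Q}{-223 + 2 Q^{2} + 131 Q}$)
$\frac{1}{\left(\left(-266\right) 233 - 375\right) + D{\left(479 \right)}} = \frac{1}{\left(\left(-266\right) 233 - 375\right) + 2 \cdot 479 \frac{1}{-223 + 2 \cdot 479^{2} + 131 \cdot 479}} = \frac{1}{\left(-61978 - 375\right) + 2 \cdot 479 \frac{1}{-223 + 2 \cdot 229441 + 62749}} = \frac{1}{-62353 + 2 \cdot 479 \frac{1}{-223 + 458882 + 62749}} = \frac{1}{-62353 + 2 \cdot 479 \cdot \frac{1}{521408}} = \frac{1}{-62353 + \frac{479}{260704}} = \frac{1}{- \frac{16255676033}{260704}} = - \frac{260704}{16255676033}$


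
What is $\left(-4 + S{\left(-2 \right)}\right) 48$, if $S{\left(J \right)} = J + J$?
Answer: $-384$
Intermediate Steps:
$S{\left(J \right)} = 2 J$
$\left(-4 + S{\left(-2 \right)}\right) 48 = \left(-4 + 2 \left(-2\right)\right) 48 = \left(-4 - 4\right) 48 = \left(-8\right) 48 = -384$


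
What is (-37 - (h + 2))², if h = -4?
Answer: 1225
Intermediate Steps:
(-37 - (h + 2))² = (-37 - (-4 + 2))² = (-37 - 1*(-2))² = (-37 + 2)² = (-35)² = 1225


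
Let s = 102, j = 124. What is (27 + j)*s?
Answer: 15402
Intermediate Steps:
(27 + j)*s = (27 + 124)*102 = 151*102 = 15402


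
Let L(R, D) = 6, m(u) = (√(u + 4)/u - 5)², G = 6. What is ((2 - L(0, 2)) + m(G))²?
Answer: 155689/324 - 1915*√10/27 ≈ 256.23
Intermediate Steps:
m(u) = (-5 + √(4 + u)/u)² (m(u) = (√(4 + u)/u - 5)² = (-5 + √(4 + u)/u)²)
((2 - L(0, 2)) + m(G))² = ((2 - 1*6) + (-√(4 + 6) + 5*6)²/6²)² = ((2 - 6) + (-√10 + 30)²/36)² = (-4 + (30 - √10)²/36)²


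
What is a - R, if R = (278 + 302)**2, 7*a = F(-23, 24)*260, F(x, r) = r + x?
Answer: -2354540/7 ≈ -3.3636e+5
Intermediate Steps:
a = 260/7 (a = ((24 - 23)*260)/7 = (1*260)/7 = (1/7)*260 = 260/7 ≈ 37.143)
R = 336400 (R = 580**2 = 336400)
a - R = 260/7 - 1*336400 = 260/7 - 336400 = -2354540/7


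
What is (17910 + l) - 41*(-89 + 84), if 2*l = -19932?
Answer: 8149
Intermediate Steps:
l = -9966 (l = (1/2)*(-19932) = -9966)
(17910 + l) - 41*(-89 + 84) = (17910 - 9966) - 41*(-89 + 84) = 7944 - 41*(-5) = 7944 + 205 = 8149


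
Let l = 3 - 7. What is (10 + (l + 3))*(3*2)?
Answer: 54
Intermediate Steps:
l = -4
(10 + (l + 3))*(3*2) = (10 + (-4 + 3))*(3*2) = (10 - 1)*6 = 9*6 = 54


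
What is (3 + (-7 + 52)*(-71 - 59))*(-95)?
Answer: 555465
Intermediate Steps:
(3 + (-7 + 52)*(-71 - 59))*(-95) = (3 + 45*(-130))*(-95) = (3 - 5850)*(-95) = -5847*(-95) = 555465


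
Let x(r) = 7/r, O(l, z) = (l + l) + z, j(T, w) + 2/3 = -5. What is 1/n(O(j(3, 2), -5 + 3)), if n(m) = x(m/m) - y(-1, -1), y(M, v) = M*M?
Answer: ⅙ ≈ 0.16667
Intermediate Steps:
y(M, v) = M²
j(T, w) = -17/3 (j(T, w) = -⅔ - 5 = -17/3)
O(l, z) = z + 2*l (O(l, z) = 2*l + z = z + 2*l)
n(m) = 6 (n(m) = 7/((m/m)) - 1*(-1)² = 7/1 - 1*1 = 7*1 - 1 = 7 - 1 = 6)
1/n(O(j(3, 2), -5 + 3)) = 1/6 = ⅙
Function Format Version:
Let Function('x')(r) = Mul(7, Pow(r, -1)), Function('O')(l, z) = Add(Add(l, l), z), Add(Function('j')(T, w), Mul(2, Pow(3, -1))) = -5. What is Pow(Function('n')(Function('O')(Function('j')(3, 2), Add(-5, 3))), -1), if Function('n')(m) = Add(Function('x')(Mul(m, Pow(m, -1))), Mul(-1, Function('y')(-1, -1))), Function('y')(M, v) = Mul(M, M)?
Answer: Rational(1, 6) ≈ 0.16667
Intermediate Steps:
Function('y')(M, v) = Pow(M, 2)
Function('j')(T, w) = Rational(-17, 3) (Function('j')(T, w) = Add(Rational(-2, 3), -5) = Rational(-17, 3))
Function('O')(l, z) = Add(z, Mul(2, l)) (Function('O')(l, z) = Add(Mul(2, l), z) = Add(z, Mul(2, l)))
Function('n')(m) = 6 (Function('n')(m) = Add(Mul(7, Pow(Mul(m, Pow(m, -1)), -1)), Mul(-1, Pow(-1, 2))) = Add(Mul(7, Pow(1, -1)), Mul(-1, 1)) = Add(Mul(7, 1), -1) = Add(7, -1) = 6)
Pow(Function('n')(Function('O')(Function('j')(3, 2), Add(-5, 3))), -1) = Pow(6, -1) = Rational(1, 6)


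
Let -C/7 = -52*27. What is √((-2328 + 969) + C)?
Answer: 3*√941 ≈ 92.027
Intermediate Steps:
C = 9828 (C = -(-364)*27 = -7*(-1404) = 9828)
√((-2328 + 969) + C) = √((-2328 + 969) + 9828) = √(-1359 + 9828) = √8469 = 3*√941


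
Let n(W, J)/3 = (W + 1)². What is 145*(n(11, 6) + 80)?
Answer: 74240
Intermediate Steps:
n(W, J) = 3*(1 + W)² (n(W, J) = 3*(W + 1)² = 3*(1 + W)²)
145*(n(11, 6) + 80) = 145*(3*(1 + 11)² + 80) = 145*(3*12² + 80) = 145*(3*144 + 80) = 145*(432 + 80) = 145*512 = 74240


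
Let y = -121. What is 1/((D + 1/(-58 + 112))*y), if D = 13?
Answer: -54/85063 ≈ -0.00063482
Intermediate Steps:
1/((D + 1/(-58 + 112))*y) = 1/((13 + 1/(-58 + 112))*(-121)) = 1/((13 + 1/54)*(-121)) = 1/((703/54)*(-121)) = 1/(-85063/54) = -54/85063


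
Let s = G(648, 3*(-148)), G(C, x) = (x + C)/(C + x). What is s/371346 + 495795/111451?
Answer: 3120535619/701472594 ≈ 4.4485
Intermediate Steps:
G(C, x) = 1 (G(C, x) = (C + x)/(C + x) = 1)
s = 1
s/371346 + 495795/111451 = 1/371346 + 495795/111451 = 3120535619/701472594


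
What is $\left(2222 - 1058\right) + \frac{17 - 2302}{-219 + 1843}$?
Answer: $\frac{1888051}{1624} \approx 1162.6$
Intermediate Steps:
$\left(2222 - 1058\right) + \frac{17 - 2302}{-219 + 1843} = \left(2222 - 1058\right) - \frac{2285}{1624} = 1164 - \frac{2285}{1624} = \frac{1888051}{1624}$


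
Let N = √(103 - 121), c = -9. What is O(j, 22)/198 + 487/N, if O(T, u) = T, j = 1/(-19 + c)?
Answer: -1/5544 - 487*I*√2/6 ≈ -0.00018038 - 114.79*I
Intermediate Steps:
j = -1/28 (j = 1/(-19 - 9) = 1/(-28) = -1/28 ≈ -0.035714)
N = 3*I*√2 (N = √(-18) = 3*I*√2 ≈ 4.2426*I)
O(j, 22)/198 + 487/N = -1/28/198 + 487/((3*I*√2)) = -1/28*1/198 + 487*(-I*√2/6) = -1/5544 - 487*I*√2/6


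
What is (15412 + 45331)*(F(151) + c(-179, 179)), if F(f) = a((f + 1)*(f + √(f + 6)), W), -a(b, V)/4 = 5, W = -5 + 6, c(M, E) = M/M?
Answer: -1154117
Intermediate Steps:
c(M, E) = 1
W = 1
a(b, V) = -20 (a(b, V) = -4*5 = -20)
F(f) = -20
(15412 + 45331)*(F(151) + c(-179, 179)) = (15412 + 45331)*(-20 + 1) = 60743*(-19) = -1154117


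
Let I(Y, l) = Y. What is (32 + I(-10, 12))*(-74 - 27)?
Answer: -2222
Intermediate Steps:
(32 + I(-10, 12))*(-74 - 27) = (32 - 10)*(-74 - 27) = 22*(-101) = -2222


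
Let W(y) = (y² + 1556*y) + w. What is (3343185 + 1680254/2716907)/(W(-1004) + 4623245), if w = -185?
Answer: 9083124409049/11054692480764 ≈ 0.82165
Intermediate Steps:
W(y) = -185 + y² + 1556*y (W(y) = (y² + 1556*y) - 185 = -185 + y² + 1556*y)
(3343185 + 1680254/2716907)/(W(-1004) + 4623245) = (3343185 + 1680254/2716907)/((-185 + (-1004)² + 1556*(-1004)) + 4623245) = (3343185 + 1680254*(1/2716907))/((-185 + 1008016 - 1562224) + 4623245) = (3343185 + 1680254/2716907)/(-554393 + 4623245) = (9083124409049/2716907)/4068852 = (9083124409049/2716907)*(1/4068852) = 9083124409049/11054692480764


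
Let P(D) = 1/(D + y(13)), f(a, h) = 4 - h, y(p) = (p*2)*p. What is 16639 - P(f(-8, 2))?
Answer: 5657259/340 ≈ 16639.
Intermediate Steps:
y(p) = 2*p**2 (y(p) = (2*p)*p = 2*p**2)
P(D) = 1/(338 + D) (P(D) = 1/(D + 2*13**2) = 1/(D + 2*169) = 1/(D + 338) = 1/(338 + D))
16639 - P(f(-8, 2)) = 16639 - 1/(338 + (4 - 1*2)) = 16639 - 1/(338 + (4 - 2)) = 16639 - 1/(338 + 2) = 16639 - 1/340 = 5657259/340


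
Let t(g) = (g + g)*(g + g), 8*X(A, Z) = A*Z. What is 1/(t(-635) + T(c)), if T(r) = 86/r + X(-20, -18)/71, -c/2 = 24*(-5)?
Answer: 8520/13741916453 ≈ 6.2000e-7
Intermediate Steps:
X(A, Z) = A*Z/8 (X(A, Z) = (A*Z)/8 = A*Z/8)
c = 240 (c = -48*(-5) = -2*(-120) = 240)
T(r) = 45/71 + 86/r (T(r) = 86/r + ((⅛)*(-20)*(-18))/71 = 86/r + 45*(1/71) = 86/r + 45/71 = 45/71 + 86/r)
t(g) = 4*g² (t(g) = (2*g)*(2*g) = 4*g²)
1/(t(-635) + T(c)) = 1/(4*(-635)² + (45/71 + 86/240)) = 1/(4*403225 + (45/71 + 86*(1/240))) = 1/(1612900 + (45/71 + 43/120)) = 1/(1612900 + 8453/8520) = 1/(13741916453/8520) = 8520/13741916453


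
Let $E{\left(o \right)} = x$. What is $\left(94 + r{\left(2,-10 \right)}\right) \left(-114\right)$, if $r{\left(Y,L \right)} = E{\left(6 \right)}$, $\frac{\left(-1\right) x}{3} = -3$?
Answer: $-11742$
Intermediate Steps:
$x = 9$ ($x = \left(-3\right) \left(-3\right) = 9$)
$E{\left(o \right)} = 9$
$r{\left(Y,L \right)} = 9$
$\left(94 + r{\left(2,-10 \right)}\right) \left(-114\right) = \left(94 + 9\right) \left(-114\right) = 103 \left(-114\right) = -11742$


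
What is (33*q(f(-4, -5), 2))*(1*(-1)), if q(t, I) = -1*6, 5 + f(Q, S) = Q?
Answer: 198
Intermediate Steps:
f(Q, S) = -5 + Q
q(t, I) = -6
(33*q(f(-4, -5), 2))*(1*(-1)) = (33*(-6))*(1*(-1)) = -198*(-1) = 198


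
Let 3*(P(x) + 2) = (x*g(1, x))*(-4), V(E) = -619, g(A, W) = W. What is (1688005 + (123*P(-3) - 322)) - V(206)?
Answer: 1686580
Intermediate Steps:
P(x) = -2 - 4*x²/3 (P(x) = -2 + ((x*x)*(-4))/3 = -2 + (x²*(-4))/3 = -2 + (-4*x²)/3 = -2 - 4*x²/3)
(1688005 + (123*P(-3) - 322)) - V(206) = (1688005 + (123*(-2 - 4/3*(-3)²) - 322)) - 1*(-619) = (1688005 + (123*(-2 - 4/3*9) - 322)) + 619 = (1688005 + (123*(-2 - 12) - 322)) + 619 = (1688005 + (123*(-14) - 322)) + 619 = (1688005 + (-1722 - 322)) + 619 = (1688005 - 2044) + 619 = 1685961 + 619 = 1686580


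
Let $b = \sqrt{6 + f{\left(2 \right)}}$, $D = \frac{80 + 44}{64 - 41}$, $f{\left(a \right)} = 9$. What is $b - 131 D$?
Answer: $- \frac{16244}{23} + \sqrt{15} \approx -702.39$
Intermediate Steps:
$D = \frac{124}{23} \approx 5.3913$
$b = \sqrt{15}$ ($b = \sqrt{6 + 9} = \sqrt{15} \approx 3.873$)
$b - 131 D = \sqrt{15} - \frac{16244}{23} = - \frac{16244}{23} + \sqrt{15}$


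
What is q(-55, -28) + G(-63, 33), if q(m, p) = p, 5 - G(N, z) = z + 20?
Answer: -76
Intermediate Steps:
G(N, z) = -15 - z (G(N, z) = 5 - (z + 20) = 5 - (20 + z) = 5 + (-20 - z) = -15 - z)
q(-55, -28) + G(-63, 33) = -28 + (-15 - 1*33) = -28 + (-15 - 33) = -28 - 48 = -76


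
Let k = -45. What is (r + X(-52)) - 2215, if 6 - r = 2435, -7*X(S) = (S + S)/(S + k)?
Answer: -3153380/679 ≈ -4644.2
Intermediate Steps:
X(S) = -2*S/(7*(-45 + S)) (X(S) = -(S + S)/(7*(S - 45)) = -2*S/(7*(-45 + S)))
r = -2429 (r = 6 - 1*2435 = 6 - 2435 = -2429)
(r + X(-52)) - 2215 = (-2429 - 2*(-52)/(-315 + 7*(-52))) - 2215 = (-2429 - 2*(-52)/(-315 - 364)) - 2215 = (-2429 - 2*(-52)/(-679)) - 2215 = (-2429 - 2*(-52)*(-1/679)) - 2215 = (-2429 - 104/679) - 2215 = -1649395/679 - 2215 = -3153380/679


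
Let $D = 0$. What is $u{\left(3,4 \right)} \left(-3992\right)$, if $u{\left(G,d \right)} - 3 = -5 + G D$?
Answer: $7984$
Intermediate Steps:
$u{\left(G,d \right)} = -2$ ($u{\left(G,d \right)} = 3 + \left(-5 + G 0\right) = 3 + \left(-5 + 0\right) = 3 - 5 = -2$)
$u{\left(3,4 \right)} \left(-3992\right) = \left(-2\right) \left(-3992\right) = 7984$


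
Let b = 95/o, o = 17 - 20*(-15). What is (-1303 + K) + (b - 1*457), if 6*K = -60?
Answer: -560995/317 ≈ -1769.7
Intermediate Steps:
o = 317 (o = 17 + 300 = 317)
b = 95/317 ≈ 0.29968
K = -10 (K = (1/6)*(-60) = -10)
(-1303 + K) + (b - 1*457) = (-1303 - 10) + (95/317 - 1*457) = -1313 + (95/317 - 457) = -1313 - 144774/317 = -560995/317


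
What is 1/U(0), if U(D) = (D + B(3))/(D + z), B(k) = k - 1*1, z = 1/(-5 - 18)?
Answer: -1/46 ≈ -0.021739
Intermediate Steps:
z = -1/23 (z = 1/(-23) = -1/23 ≈ -0.043478)
B(k) = -1 + k (B(k) = k - 1 = -1 + k)
U(D) = (2 + D)/(-1/23 + D) (U(D) = (D + (-1 + 3))/(D - 1/23) = (D + 2)/(-1/23 + D) = (2 + D)/(-1/23 + D))
1/U(0) = 1/(23*(2 + 0)/(-1 + 23*0)) = 1/(23*2/(-1 + 0)) = 1/(23*2/(-1)) = 1/(23*(-1)*2) = 1/(-46) = -1/46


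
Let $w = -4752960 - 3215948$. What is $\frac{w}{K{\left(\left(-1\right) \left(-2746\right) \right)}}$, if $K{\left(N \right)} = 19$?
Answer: $- \frac{7968908}{19} \approx -4.1942 \cdot 10^{5}$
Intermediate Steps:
$w = -7968908$ ($w = -4752960 - 3215948 = -7968908$)
$\frac{w}{K{\left(\left(-1\right) \left(-2746\right) \right)}} = - \frac{7968908}{19}$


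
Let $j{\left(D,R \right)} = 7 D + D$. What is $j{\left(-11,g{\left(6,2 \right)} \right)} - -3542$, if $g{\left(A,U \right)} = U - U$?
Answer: $3454$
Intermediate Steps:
$g{\left(A,U \right)} = 0$
$j{\left(D,R \right)} = 8 D$
$j{\left(-11,g{\left(6,2 \right)} \right)} - -3542 = 8 \left(-11\right) - -3542 = -88 + 3542 = 3454$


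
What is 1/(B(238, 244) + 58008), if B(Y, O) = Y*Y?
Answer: 1/114652 ≈ 8.7220e-6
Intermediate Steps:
B(Y, O) = Y**2
1/(B(238, 244) + 58008) = 1/(238**2 + 58008) = 1/(56644 + 58008) = 1/114652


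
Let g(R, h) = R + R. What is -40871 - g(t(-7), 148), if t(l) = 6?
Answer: -40883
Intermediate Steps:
g(R, h) = 2*R
-40871 - g(t(-7), 148) = -40871 - 2*6 = -40871 - 1*12 = -40871 - 12 = -40883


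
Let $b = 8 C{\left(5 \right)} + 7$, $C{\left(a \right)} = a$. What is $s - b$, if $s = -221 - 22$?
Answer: $-290$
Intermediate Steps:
$b = 47$ ($b = 8 \cdot 5 + 7 = 40 + 7 = 47$)
$s = -243$
$s - b = -243 - 47 = -290$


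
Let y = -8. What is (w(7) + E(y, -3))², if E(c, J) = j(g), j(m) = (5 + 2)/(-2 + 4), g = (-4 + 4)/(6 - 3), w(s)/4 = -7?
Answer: 2401/4 ≈ 600.25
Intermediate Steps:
w(s) = -28 (w(s) = 4*(-7) = -28)
g = 0 (g = 0/3 = 0*(⅓) = 0)
j(m) = 7/2
E(c, J) = 7/2
(w(7) + E(y, -3))² = (-28 + 7/2)² = (-49/2)² = 2401/4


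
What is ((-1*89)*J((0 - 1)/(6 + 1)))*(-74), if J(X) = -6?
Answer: -39516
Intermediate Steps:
((-1*89)*J((0 - 1)/(6 + 1)))*(-74) = (-1*89*(-6))*(-74) = -89*(-6)*(-74) = 534*(-74) = -39516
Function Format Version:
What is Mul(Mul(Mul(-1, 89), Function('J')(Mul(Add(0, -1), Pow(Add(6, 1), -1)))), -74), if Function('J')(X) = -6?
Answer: -39516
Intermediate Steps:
Mul(Mul(Mul(-1, 89), Function('J')(Mul(Add(0, -1), Pow(Add(6, 1), -1)))), -74) = Mul(Mul(Mul(-1, 89), -6), -74) = Mul(Mul(-89, -6), -74) = Mul(534, -74) = -39516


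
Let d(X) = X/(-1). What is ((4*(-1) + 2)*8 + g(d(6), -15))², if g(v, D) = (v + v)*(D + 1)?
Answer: 23104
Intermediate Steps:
d(X) = -X (d(X) = X*(-1) = -X)
g(v, D) = 2*v*(1 + D) (g(v, D) = (2*v)*(1 + D) = 2*v*(1 + D))
((4*(-1) + 2)*8 + g(d(6), -15))² = ((4*(-1) + 2)*8 + 2*(-1*6)*(1 - 15))² = ((-4 + 2)*8 + 2*(-6)*(-14))² = (-2*8 + 168)² = (-16 + 168)² = 152² = 23104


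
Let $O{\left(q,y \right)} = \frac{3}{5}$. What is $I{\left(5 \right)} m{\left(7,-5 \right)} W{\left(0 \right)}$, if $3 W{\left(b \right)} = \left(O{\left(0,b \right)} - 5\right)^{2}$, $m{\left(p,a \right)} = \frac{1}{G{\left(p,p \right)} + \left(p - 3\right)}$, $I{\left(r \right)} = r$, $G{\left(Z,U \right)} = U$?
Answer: $\frac{44}{15} \approx 2.9333$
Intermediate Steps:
$m{\left(p,a \right)} = \frac{1}{-3 + 2 p}$ ($m{\left(p,a \right)} = \frac{1}{p + \left(p - 3\right)} = \frac{1}{p + \left(-3 + p\right)} = \frac{1}{-3 + 2 p}$)
$O{\left(q,y \right)} = \frac{3}{5}$ ($O{\left(q,y \right)} = 3 \cdot \frac{1}{5} = \frac{3}{5}$)
$W{\left(b \right)} = \frac{484}{75}$ ($W{\left(b \right)} = \frac{\left(\frac{3}{5} - 5\right)^{2}}{3} = \frac{\left(- \frac{22}{5}\right)^{2}}{3} = \frac{1}{3} \cdot \frac{484}{25} = \frac{484}{75}$)
$I{\left(5 \right)} m{\left(7,-5 \right)} W{\left(0 \right)} = \frac{5}{-3 + 2 \cdot 7} \cdot \frac{484}{75} = \frac{5}{-3 + 14} \cdot \frac{484}{75} = \frac{5}{11} \cdot \frac{484}{75} = \frac{44}{15}$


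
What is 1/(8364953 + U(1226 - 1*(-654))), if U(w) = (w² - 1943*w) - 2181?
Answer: 1/8244332 ≈ 1.2130e-7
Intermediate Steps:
U(w) = -2181 + w² - 1943*w
1/(8364953 + U(1226 - 1*(-654))) = 1/(8364953 + (-2181 + (1226 - 1*(-654))² - 1943*(1226 - 1*(-654)))) = 1/(8364953 + (-2181 + (1226 + 654)² - 1943*(1226 + 654))) = 1/(8364953 + (-2181 + 1880² - 1943*1880)) = 1/(8364953 + (-2181 + 3534400 - 3652840)) = 1/(8364953 - 120621) = 1/8244332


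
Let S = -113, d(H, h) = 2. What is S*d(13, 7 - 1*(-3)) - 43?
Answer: -269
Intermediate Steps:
S*d(13, 7 - 1*(-3)) - 43 = -113*2 - 43 = -226 - 43 = -269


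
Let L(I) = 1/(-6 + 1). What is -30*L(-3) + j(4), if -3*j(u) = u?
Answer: 14/3 ≈ 4.6667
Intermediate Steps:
L(I) = -⅕ (L(I) = 1/(-5) = -⅕)
j(u) = -u/3
-30*L(-3) + j(4) = -30*(-⅕) - ⅓*4 = 6 - 4/3 = 14/3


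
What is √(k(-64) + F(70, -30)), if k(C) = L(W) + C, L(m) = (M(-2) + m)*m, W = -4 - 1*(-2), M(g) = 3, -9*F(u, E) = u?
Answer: 2*I*√166/3 ≈ 8.5894*I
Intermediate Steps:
F(u, E) = -u/9
W = -2 (W = -4 + 2 = -2)
L(m) = m*(3 + m) (L(m) = (3 + m)*m = m*(3 + m))
k(C) = -2 + C (k(C) = -2*(3 - 2) + C = -2*1 + C = -2 + C)
√(k(-64) + F(70, -30)) = √((-2 - 64) - ⅑*70) = √(-66 - 70/9) = √(-664/9) = 2*I*√166/3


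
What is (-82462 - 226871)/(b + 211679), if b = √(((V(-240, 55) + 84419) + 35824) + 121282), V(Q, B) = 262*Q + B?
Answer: -65479300107/44807820341 + 3093330*√1787/44807820341 ≈ -1.4584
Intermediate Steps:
V(Q, B) = B + 262*Q
b = 10*√1787 (b = √((((55 + 262*(-240)) + 84419) + 35824) + 121282) = √((((55 - 62880) + 84419) + 35824) + 121282) = √(((-62825 + 84419) + 35824) + 121282) = √((21594 + 35824) + 121282) = √(57418 + 121282) = √178700 = 10*√1787 ≈ 422.73)
(-82462 - 226871)/(b + 211679) = (-82462 - 226871)/(10*√1787 + 211679) = -309333/(211679 + 10*√1787)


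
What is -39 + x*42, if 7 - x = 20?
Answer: -585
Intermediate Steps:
x = -13 (x = 7 - 1*20 = 7 - 20 = -13)
-39 + x*42 = -39 - 13*42 = -39 - 546 = -585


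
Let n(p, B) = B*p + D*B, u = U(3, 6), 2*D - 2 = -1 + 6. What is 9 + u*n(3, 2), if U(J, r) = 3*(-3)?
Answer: -108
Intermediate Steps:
U(J, r) = -9
D = 7/2 (D = 1 + (-1 + 6)/2 = 1 + (½)*5 = 1 + 5/2 = 7/2 ≈ 3.5000)
u = -9
n(p, B) = 7*B/2 + B*p (n(p, B) = B*p + 7*B/2 = 7*B/2 + B*p)
9 + u*n(3, 2) = 9 - 9*2*(7 + 2*3)/2 = 9 - 9*2*(7 + 6)/2 = 9 - 9*2*13/2 = 9 - 9*13 = 9 - 117 = -108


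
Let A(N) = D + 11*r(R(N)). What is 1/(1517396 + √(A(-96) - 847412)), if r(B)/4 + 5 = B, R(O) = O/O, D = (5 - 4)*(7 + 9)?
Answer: 379349/575622867097 - I*√211893/1151245734194 ≈ 6.5902e-7 - 3.9984e-10*I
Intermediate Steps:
D = 16 (D = 1*16 = 16)
R(O) = 1
r(B) = -20 + 4*B
A(N) = -160 (A(N) = 16 + 11*(-20 + 4*1) = 16 + 11*(-20 + 4) = 16 + 11*(-16) = 16 - 176 = -160)
1/(1517396 + √(A(-96) - 847412)) = 1/(1517396 + √(-160 - 847412)) = 1/(1517396 + √(-847572)) = 1/(1517396 + 2*I*√211893)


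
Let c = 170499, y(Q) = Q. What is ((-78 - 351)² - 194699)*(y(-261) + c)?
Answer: -1814396604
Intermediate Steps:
((-78 - 351)² - 194699)*(y(-261) + c) = ((-78 - 351)² - 194699)*(-261 + 170499) = ((-429)² - 194699)*170238 = (184041 - 194699)*170238 = -10658*170238 = -1814396604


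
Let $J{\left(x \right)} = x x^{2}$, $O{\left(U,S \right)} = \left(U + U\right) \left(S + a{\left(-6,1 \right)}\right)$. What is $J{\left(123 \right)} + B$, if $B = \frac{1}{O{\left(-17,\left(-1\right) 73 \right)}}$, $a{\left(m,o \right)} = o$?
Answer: $\frac{4555402417}{2448} \approx 1.8609 \cdot 10^{6}$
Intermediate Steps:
$O{\left(U,S \right)} = 2 U \left(1 + S\right)$ ($O{\left(U,S \right)} = \left(U + U\right) \left(S + 1\right) = 2 U \left(1 + S\right)$)
$J{\left(x \right)} = x^{3}$
$B = \frac{1}{2448}$ ($B = \frac{1}{2 \left(-17\right) \left(1 - 73\right)} = \frac{1}{2 \left(-17\right) \left(-72\right)} = \frac{1}{2448} \approx 0.0004085$)
$J{\left(123 \right)} + B = 123^{3} + \frac{1}{2448} = 1860867 + \frac{1}{2448} = \frac{4555402417}{2448}$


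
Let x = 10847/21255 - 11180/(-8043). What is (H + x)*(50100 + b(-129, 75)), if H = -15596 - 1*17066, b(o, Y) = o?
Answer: -31000750971448471/18994885 ≈ -1.6321e+9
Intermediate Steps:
H = -32662 (H = -15596 - 17066 = -32662)
x = 108291107/56984655 (x = 10847*(1/21255) - 11180*(-1/8043) = 10847/21255 + 11180/8043 = 108291107/56984655 ≈ 1.9004)
(H + x)*(50100 + b(-129, 75)) = (-32662 + 108291107/56984655)*(50100 - 129) = -1861124510503/56984655*49971 = -31000750971448471/18994885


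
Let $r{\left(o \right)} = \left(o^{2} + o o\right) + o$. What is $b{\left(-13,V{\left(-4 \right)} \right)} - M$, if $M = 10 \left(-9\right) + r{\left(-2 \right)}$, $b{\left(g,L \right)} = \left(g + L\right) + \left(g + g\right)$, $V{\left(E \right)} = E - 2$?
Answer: $39$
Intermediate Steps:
$r{\left(o \right)} = o + 2 o^{2}$ ($r{\left(o \right)} = \left(o^{2} + o^{2}\right) + o = 2 o^{2} + o = o + 2 o^{2}$)
$V{\left(E \right)} = -2 + E$
$b{\left(g,L \right)} = L + 3 g$ ($b{\left(g,L \right)} = \left(L + g\right) + 2 g = L + 3 g$)
$M = -84$ ($M = 10 \left(-9\right) - 2 \left(1 + 2 \left(-2\right)\right) = -90 - 2 \left(1 - 4\right) = -90 - -6 = -90 + 6 = -84$)
$b{\left(-13,V{\left(-4 \right)} \right)} - M = \left(\left(-2 - 4\right) + 3 \left(-13\right)\right) - -84 = \left(-6 - 39\right) + 84 = -45 + 84 = 39$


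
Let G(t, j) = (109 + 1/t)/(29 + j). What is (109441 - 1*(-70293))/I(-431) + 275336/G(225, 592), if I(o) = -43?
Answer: 824929357858/527309 ≈ 1.5644e+6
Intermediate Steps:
G(t, j) = (109 + 1/t)/(29 + j)
(109441 - 1*(-70293))/I(-431) + 275336/G(225, 592) = (109441 - 1*(-70293))/(-43) + 275336/(((1 + 109*225)/(225*(29 + 592)))) = (109441 + 70293)*(-1/43) + 275336/(((1/225)*(1 + 24525)/621)) = 179734*(-1/43) + 275336/(((1/225)*(1/621)*24526)) = -179734/43 + 275336/(24526/139725) = -179734/43 + 275336*(139725/24526) = -179734/43 + 19235661300/12263 = 824929357858/527309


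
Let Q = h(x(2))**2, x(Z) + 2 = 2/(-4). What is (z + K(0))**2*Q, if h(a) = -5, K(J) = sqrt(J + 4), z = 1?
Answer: 225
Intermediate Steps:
K(J) = sqrt(4 + J)
x(Z) = -5/2 (x(Z) = -2 + 2/(-4) = -2 + 2*(-1/4) = -2 - 1/2 = -5/2)
Q = 25 (Q = (-5)**2 = 25)
(z + K(0))**2*Q = (1 + sqrt(4 + 0))**2*25 = (1 + sqrt(4))**2*25 = (1 + 2)**2*25 = 3**2*25 = 9*25 = 225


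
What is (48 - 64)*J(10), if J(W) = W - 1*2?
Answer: -128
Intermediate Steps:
J(W) = -2 + W (J(W) = W - 2 = -2 + W)
(48 - 64)*J(10) = (48 - 64)*(-2 + 10) = -16*8 = -128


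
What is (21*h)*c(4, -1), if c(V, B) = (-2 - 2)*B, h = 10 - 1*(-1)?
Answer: 924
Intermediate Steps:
h = 11 (h = 10 + 1 = 11)
c(V, B) = -4*B
(21*h)*c(4, -1) = (21*11)*(-4*(-1)) = 231*4 = 924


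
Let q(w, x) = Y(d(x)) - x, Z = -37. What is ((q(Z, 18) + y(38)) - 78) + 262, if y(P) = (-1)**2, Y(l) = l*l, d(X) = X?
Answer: 491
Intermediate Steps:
Y(l) = l**2
y(P) = 1
q(w, x) = x**2 - x
((q(Z, 18) + y(38)) - 78) + 262 = ((18*(-1 + 18) + 1) - 78) + 262 = ((18*17 + 1) - 78) + 262 = ((306 + 1) - 78) + 262 = (307 - 78) + 262 = 229 + 262 = 491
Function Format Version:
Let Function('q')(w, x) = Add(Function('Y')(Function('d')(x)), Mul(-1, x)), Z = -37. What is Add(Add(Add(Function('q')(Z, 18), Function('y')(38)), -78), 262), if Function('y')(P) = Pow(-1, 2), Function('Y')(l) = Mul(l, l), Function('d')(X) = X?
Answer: 491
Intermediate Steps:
Function('Y')(l) = Pow(l, 2)
Function('y')(P) = 1
Function('q')(w, x) = Add(Pow(x, 2), Mul(-1, x))
Add(Add(Add(Function('q')(Z, 18), Function('y')(38)), -78), 262) = Add(Add(Add(Mul(18, Add(-1, 18)), 1), -78), 262) = Add(Add(Add(Mul(18, 17), 1), -78), 262) = Add(Add(Add(306, 1), -78), 262) = Add(Add(307, -78), 262) = Add(229, 262) = 491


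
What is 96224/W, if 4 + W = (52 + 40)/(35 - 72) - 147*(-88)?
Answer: 14356/1929 ≈ 7.4422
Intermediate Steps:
W = 478392/37 (W = -4 + ((52 + 40)/(35 - 72) - 147*(-88)) = -4 + (92/(-37) + 12936) = -4 + (92*(-1/37) + 12936) = -4 + (-92/37 + 12936) = -4 + 478540/37 = 478392/37 ≈ 12930.)
96224/W = 96224/(478392/37) = 96224*(37/478392) = 14356/1929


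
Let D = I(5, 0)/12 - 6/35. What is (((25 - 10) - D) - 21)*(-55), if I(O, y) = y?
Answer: 2244/7 ≈ 320.57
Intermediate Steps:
D = -6/35 (D = 0/12 - 6/35 = 0*(1/12) - 6*1/35 = 0 - 6/35 = -6/35 ≈ -0.17143)
(((25 - 10) - D) - 21)*(-55) = (((25 - 10) - 1*(-6/35)) - 21)*(-55) = ((15 + 6/35) - 21)*(-55) = (531/35 - 21)*(-55) = -204/35*(-55) = 2244/7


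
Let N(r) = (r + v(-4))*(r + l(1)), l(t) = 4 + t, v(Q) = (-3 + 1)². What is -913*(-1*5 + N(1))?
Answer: -22825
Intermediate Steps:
v(Q) = 4 (v(Q) = (-2)² = 4)
N(r) = (4 + r)*(5 + r) (N(r) = (r + 4)*(r + (4 + 1)) = (4 + r)*(r + 5) = (4 + r)*(5 + r))
-913*(-1*5 + N(1)) = -913*(-1*5 + (20 + 1² + 9*1)) = -913*(-5 + (20 + 1 + 9)) = -913*(-5 + 30) = -913*25 = -22825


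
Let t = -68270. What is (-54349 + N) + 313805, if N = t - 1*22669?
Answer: 168517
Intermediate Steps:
N = -90939 (N = -68270 - 1*22669 = -68270 - 22669 = -90939)
(-54349 + N) + 313805 = (-54349 - 90939) + 313805 = -145288 + 313805 = 168517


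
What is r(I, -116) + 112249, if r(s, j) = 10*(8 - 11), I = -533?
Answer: 112219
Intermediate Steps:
r(s, j) = -30 (r(s, j) = 10*(-3) = -30)
r(I, -116) + 112249 = -30 + 112249 = 112219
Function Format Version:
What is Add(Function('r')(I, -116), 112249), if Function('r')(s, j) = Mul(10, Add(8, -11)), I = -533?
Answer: 112219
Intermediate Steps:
Function('r')(s, j) = -30 (Function('r')(s, j) = Mul(10, -3) = -30)
Add(Function('r')(I, -116), 112249) = Add(-30, 112249) = 112219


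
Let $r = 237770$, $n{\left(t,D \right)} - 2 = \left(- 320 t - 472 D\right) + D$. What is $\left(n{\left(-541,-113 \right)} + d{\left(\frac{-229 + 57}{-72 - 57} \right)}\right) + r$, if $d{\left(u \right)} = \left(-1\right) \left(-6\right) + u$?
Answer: $\frac{1392367}{3} \approx 4.6412 \cdot 10^{5}$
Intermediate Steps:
$n{\left(t,D \right)} = 2 - 471 D - 320 t$ ($n{\left(t,D \right)} = 2 - \left(320 t + 471 D\right) = 2 - 471 D - 320 t$)
$d{\left(u \right)} = 6 + u$
$\left(n{\left(-541,-113 \right)} + d{\left(\frac{-229 + 57}{-72 - 57} \right)}\right) + r = \left(\left(2 - -53223 - -173120\right) + \left(6 + \frac{-229 + 57}{-72 - 57}\right)\right) + 237770 = \left(\left(2 + 53223 + 173120\right) + \left(6 - \frac{172}{-129}\right)\right) + 237770 = \left(226345 + \left(6 - - \frac{4}{3}\right)\right) + 237770 = \left(226345 + \left(6 + \frac{4}{3}\right)\right) + 237770 = \left(226345 + \frac{22}{3}\right) + 237770 = \frac{679057}{3} + 237770 = \frac{1392367}{3}$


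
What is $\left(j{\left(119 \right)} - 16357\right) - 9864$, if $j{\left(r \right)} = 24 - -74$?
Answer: $-26123$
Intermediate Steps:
$j{\left(r \right)} = 98$ ($j{\left(r \right)} = 24 + 74 = 98$)
$\left(j{\left(119 \right)} - 16357\right) - 9864 = \left(98 - 16357\right) - 9864 = -16259 - 9864 = -26123$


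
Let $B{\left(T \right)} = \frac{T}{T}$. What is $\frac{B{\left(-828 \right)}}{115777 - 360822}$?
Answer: $- \frac{1}{245045} \approx -4.0809 \cdot 10^{-6}$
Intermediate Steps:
$B{\left(T \right)} = 1$
$\frac{B{\left(-828 \right)}}{115777 - 360822} = 1 \frac{1}{115777 - 360822} = 1 \frac{1}{-245045} = 1 \left(- \frac{1}{245045}\right) = - \frac{1}{245045}$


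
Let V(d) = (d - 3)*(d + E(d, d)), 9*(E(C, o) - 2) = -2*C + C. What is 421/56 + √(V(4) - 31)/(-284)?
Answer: 421/56 - I*√229/852 ≈ 7.5179 - 0.017761*I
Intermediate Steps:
E(C, o) = 2 - C/9 (E(C, o) = 2 + (-2*C + C)/9 = 2 + (-C)/9 = 2 - C/9)
V(d) = (-3 + d)*(2 + 8*d/9) (V(d) = (d - 3)*(d + (2 - d/9)) = (-3 + d)*(2 + 8*d/9))
421/56 + √(V(4) - 31)/(-284) = 421/56 + √((-6 - ⅔*4 + (8/9)*4²) - 31)/(-284) = 421*(1/56) + √((-6 - 8/3 + (8/9)*16) - 31)*(-1/284) = 421/56 + √((-6 - 8/3 + 128/9) - 31)*(-1/284) = 421/56 + √(50/9 - 31)*(-1/284) = 421/56 + √(-229/9)*(-1/284) = 421/56 + (I*√229/3)*(-1/284) = 421/56 - I*√229/852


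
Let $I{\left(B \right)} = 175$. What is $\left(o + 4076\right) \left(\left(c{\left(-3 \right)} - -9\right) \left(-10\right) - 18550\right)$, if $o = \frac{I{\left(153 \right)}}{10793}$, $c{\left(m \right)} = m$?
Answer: $- \frac{818699364230}{10793} \approx -7.5855 \cdot 10^{7}$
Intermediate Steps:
$o = \frac{175}{10793} \approx 0.016214$
$\left(o + 4076\right) \left(\left(c{\left(-3 \right)} - -9\right) \left(-10\right) - 18550\right) = \left(\frac{175}{10793} + 4076\right) \left(\left(-3 - -9\right) \left(-10\right) - 18550\right) = \frac{43992443 \left(\left(-3 + 9\right) \left(-10\right) - 18550\right)}{10793} = \frac{43992443 \left(6 \left(-10\right) - 18550\right)}{10793} = \frac{43992443 \left(-60 - 18550\right)}{10793} = \frac{43992443}{10793} \left(-18610\right) = - \frac{818699364230}{10793}$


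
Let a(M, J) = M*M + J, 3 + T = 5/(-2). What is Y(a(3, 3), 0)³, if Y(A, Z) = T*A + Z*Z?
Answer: -287496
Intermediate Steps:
T = -11/2 (T = -3 + 5/(-2) = -3 + 5*(-½) = -3 - 5/2 = -11/2 ≈ -5.5000)
a(M, J) = J + M² (a(M, J) = M² + J = J + M²)
Y(A, Z) = Z² - 11*A/2 (Y(A, Z) = -11*A/2 + Z*Z = -11*A/2 + Z² = Z² - 11*A/2)
Y(a(3, 3), 0)³ = (0² - 11*(3 + 3²)/2)³ = (0 - 11*(3 + 9)/2)³ = (0 - 11/2*12)³ = (0 - 66)³ = (-66)³ = -287496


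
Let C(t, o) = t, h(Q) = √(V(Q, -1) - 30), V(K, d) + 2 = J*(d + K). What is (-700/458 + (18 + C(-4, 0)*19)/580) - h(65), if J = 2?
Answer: -3729/2290 - 4*√6 ≈ -11.426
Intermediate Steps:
V(K, d) = -2 + 2*K + 2*d (V(K, d) = -2 + 2*(d + K) = -2 + 2*(K + d) = -2 + (2*K + 2*d) = -2 + 2*K + 2*d)
h(Q) = √(-34 + 2*Q) (h(Q) = √((-2 + 2*Q + 2*(-1)) - 30) = √((-2 + 2*Q - 2) - 30) = √((-4 + 2*Q) - 30) = √(-34 + 2*Q))
(-700/458 + (18 + C(-4, 0)*19)/580) - h(65) = (-700/458 + (18 - 4*19)/580) - √(-34 + 2*65) = (-700*1/458 + (18 - 76)*(1/580)) - √(-34 + 130) = (-350/229 - 58*1/580) - √96 = (-350/229 - ⅒) - 4*√6 = -3729/2290 - 4*√6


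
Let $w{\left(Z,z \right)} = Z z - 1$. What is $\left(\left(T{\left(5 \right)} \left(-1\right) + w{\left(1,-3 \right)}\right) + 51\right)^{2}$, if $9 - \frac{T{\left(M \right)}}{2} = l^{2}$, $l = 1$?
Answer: $961$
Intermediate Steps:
$w{\left(Z,z \right)} = -1 + Z z$
$T{\left(M \right)} = 16$ ($T{\left(M \right)} = 18 - 2 \cdot 1^{2} = 18 - 2 = 16$)
$\left(\left(T{\left(5 \right)} \left(-1\right) + w{\left(1,-3 \right)}\right) + 51\right)^{2} = \left(\left(16 \left(-1\right) + \left(-1 + 1 \left(-3\right)\right)\right) + 51\right)^{2} = \left(\left(-16 - 4\right) + 51\right)^{2} = \left(-20 + 51\right)^{2} = 31^{2} = 961$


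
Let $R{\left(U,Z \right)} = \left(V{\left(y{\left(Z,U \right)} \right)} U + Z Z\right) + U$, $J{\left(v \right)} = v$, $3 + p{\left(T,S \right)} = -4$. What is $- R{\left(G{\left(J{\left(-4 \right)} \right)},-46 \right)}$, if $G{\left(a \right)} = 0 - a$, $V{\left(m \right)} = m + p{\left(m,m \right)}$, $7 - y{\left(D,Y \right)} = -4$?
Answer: $-2136$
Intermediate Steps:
$p{\left(T,S \right)} = -7$ ($p{\left(T,S \right)} = -3 - 4 = -7$)
$y{\left(D,Y \right)} = 11$ ($y{\left(D,Y \right)} = 7 - -4 = 7 + 4 = 11$)
$V{\left(m \right)} = -7 + m$ ($V{\left(m \right)} = m - 7 = -7 + m$)
$G{\left(a \right)} = - a$
$R{\left(U,Z \right)} = Z^{2} + 5 U$ ($R{\left(U,Z \right)} = \left(\left(-7 + 11\right) U + Z Z\right) + U = \left(4 U + Z^{2}\right) + U = \left(Z^{2} + 4 U\right) + U = Z^{2} + 5 U$)
$- R{\left(G{\left(J{\left(-4 \right)} \right)},-46 \right)} = - (\left(-46\right)^{2} + 5 \left(\left(-1\right) \left(-4\right)\right)) = - (2116 + 5 \cdot 4) = - (2116 + 20) = \left(-1\right) 2136 = -2136$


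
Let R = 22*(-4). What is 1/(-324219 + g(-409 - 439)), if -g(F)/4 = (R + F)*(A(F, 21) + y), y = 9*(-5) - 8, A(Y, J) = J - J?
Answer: -1/522651 ≈ -1.9133e-6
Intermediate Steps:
A(Y, J) = 0
R = -88
y = -53 (y = -45 - 8 = -53)
g(F) = -18656 + 212*F (g(F) = -4*(-88 + F)*(0 - 53) = -4*(-88 + F)*(-53) = -4*(4664 - 53*F) = -18656 + 212*F)
1/(-324219 + g(-409 - 439)) = 1/(-324219 + (-18656 + 212*(-409 - 439))) = 1/(-324219 + (-18656 + 212*(-848))) = 1/(-324219 + (-18656 - 179776)) = 1/(-324219 - 198432) = 1/(-522651) = -1/522651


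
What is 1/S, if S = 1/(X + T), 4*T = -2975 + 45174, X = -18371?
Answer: -31285/4 ≈ -7821.3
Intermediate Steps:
T = 42199/4 (T = (-2975 + 45174)/4 = (¼)*42199 = 42199/4 ≈ 10550.)
S = -4/31285 (S = 1/(-18371 + 42199/4) = 1/(-31285/4) = -4/31285 ≈ -0.00012786)
1/S = 1/(-4/31285) = -31285/4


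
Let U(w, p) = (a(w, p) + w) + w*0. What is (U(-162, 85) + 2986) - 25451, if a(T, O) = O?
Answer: -22542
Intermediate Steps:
U(w, p) = p + w (U(w, p) = (p + w) + w*0 = (p + w) + 0 = p + w)
(U(-162, 85) + 2986) - 25451 = ((85 - 162) + 2986) - 25451 = (-77 + 2986) - 25451 = 2909 - 25451 = -22542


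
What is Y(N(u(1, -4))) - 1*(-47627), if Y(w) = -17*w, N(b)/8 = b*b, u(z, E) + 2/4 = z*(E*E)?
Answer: 14953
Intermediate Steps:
u(z, E) = -1/2 + z*E**2 (u(z, E) = -1/2 + z*(E*E) = -1/2 + z*E**2)
N(b) = 8*b**2 (N(b) = 8*(b*b) = 8*b**2)
Y(N(u(1, -4))) - 1*(-47627) = -136*(-1/2 + 1*(-4)**2)**2 - 1*(-47627) = -136*(-1/2 + 1*16)**2 + 47627 = -136*(-1/2 + 16)**2 + 47627 = -136*(31/2)**2 + 47627 = -136*961/4 + 47627 = -17*1922 + 47627 = -32674 + 47627 = 14953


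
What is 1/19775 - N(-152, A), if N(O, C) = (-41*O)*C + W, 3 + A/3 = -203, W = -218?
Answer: 76165271351/19775 ≈ 3.8516e+6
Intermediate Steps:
A = -618 (A = -9 + 3*(-203) = -9 - 609 = -618)
N(O, C) = -218 - 41*C*O (N(O, C) = (-41*O)*C - 218 = -41*C*O - 218 = -218 - 41*C*O)
1/19775 - N(-152, A) = 1/19775 - (-218 - 41*(-618)*(-152)) = 1/19775 - (-218 - 3851376) = 1/19775 - 1*(-3851594) = 1/19775 + 3851594 = 76165271351/19775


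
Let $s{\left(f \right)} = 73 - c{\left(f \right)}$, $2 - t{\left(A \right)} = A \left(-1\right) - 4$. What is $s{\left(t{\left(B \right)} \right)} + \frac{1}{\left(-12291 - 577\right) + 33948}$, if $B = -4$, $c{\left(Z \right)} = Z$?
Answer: $\frac{1496681}{21080} \approx 71.0$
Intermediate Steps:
$t{\left(A \right)} = 6 + A$ ($t{\left(A \right)} = 2 - \left(A \left(-1\right) - 4\right) = 2 - \left(- A - 4\right) = 2 - \left(-4 - A\right) = 2 + \left(4 + A\right) = 6 + A$)
$s{\left(f \right)} = 73 - f$
$s{\left(t{\left(B \right)} \right)} + \frac{1}{\left(-12291 - 577\right) + 33948} = \left(73 - \left(6 - 4\right)\right) + \frac{1}{\left(-12291 - 577\right) + 33948} = \left(73 - 2\right) + \frac{1}{-12868 + 33948} = \left(73 - 2\right) + \frac{1}{21080} = 71 + \frac{1}{21080} = \frac{1496681}{21080}$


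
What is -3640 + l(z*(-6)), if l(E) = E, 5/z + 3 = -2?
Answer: -3634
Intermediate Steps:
z = -1 (z = 5/(-3 - 2) = 5/(-5) = 5*(-⅕) = -1)
-3640 + l(z*(-6)) = -3640 - 1*(-6) = -3640 + 6 = -3634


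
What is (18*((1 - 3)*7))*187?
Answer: -47124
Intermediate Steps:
(18*((1 - 3)*7))*187 = (18*(-2*7))*187 = (18*(-14))*187 = -252*187 = -47124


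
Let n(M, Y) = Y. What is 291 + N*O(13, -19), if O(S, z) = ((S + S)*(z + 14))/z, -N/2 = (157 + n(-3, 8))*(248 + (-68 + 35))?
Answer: -9217971/19 ≈ -4.8516e+5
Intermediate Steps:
N = -70950 (N = -2*(157 + 8)*(248 + (-68 + 35)) = -330*(248 - 33) = -330*215 = -2*35475 = -70950)
O(S, z) = 2*S*(14 + z)/z (O(S, z) = ((2*S)*(14 + z))/z = (2*S*(14 + z))/z = 2*S*(14 + z)/z)
291 + N*O(13, -19) = 291 - 141900*13*(14 - 19)/(-19) = 291 - 141900*13*(-1)*(-5)/19 = 291 - 70950*130/19 = 291 - 9223500/19 = -9217971/19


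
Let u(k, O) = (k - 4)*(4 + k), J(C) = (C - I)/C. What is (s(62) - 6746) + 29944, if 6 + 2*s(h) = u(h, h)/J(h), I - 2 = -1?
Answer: 1533563/61 ≈ 25140.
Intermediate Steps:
I = 1 (I = 2 - 1 = 1)
J(C) = (-1 + C)/C (J(C) = (C - 1*1)/C = (C - 1)/C = (-1 + C)/C)
u(k, O) = (-4 + k)*(4 + k)
s(h) = -3 + h*(-16 + h²)/(2*(-1 + h)) (s(h) = -3 + ((-16 + h²)/(((-1 + h)/h)))/2 = -3 + ((-16 + h²)*(h/(-1 + h)))/2 = -3 + (h*(-16 + h²)/(-1 + h))/2 = -3 + h*(-16 + h²)/(2*(-1 + h)))
(s(62) - 6746) + 29944 = ((6 + 62³ - 22*62)/(2*(-1 + 62)) - 6746) + 29944 = ((½)*(6 + 238328 - 1364)/61 - 6746) + 29944 = ((½)*(1/61)*236970 - 6746) + 29944 = (118485/61 - 6746) + 29944 = -293021/61 + 29944 = 1533563/61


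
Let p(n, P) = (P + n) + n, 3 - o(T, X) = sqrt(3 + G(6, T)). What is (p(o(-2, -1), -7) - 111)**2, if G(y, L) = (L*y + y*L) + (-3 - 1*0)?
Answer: 12448 + 896*I*sqrt(6) ≈ 12448.0 + 2194.7*I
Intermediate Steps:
G(y, L) = -3 + 2*L*y (G(y, L) = (L*y + L*y) + (-3 + 0) = 2*L*y - 3 = -3 + 2*L*y)
o(T, X) = 3 - 2*sqrt(3)*sqrt(T) (o(T, X) = 3 - sqrt(3 + (-3 + 2*T*6)) = 3 - sqrt(3 + (-3 + 12*T)) = 3 - sqrt(12*T) = 3 - 2*sqrt(3)*sqrt(T))
p(n, P) = P + 2*n
(p(o(-2, -1), -7) - 111)**2 = ((-7 + 2*(3 - 2*sqrt(3)*sqrt(-2))) - 111)**2 = ((-7 + 2*(3 - 2*sqrt(3)*I*sqrt(2))) - 111)**2 = ((-7 + 2*(3 - 2*I*sqrt(6))) - 111)**2 = ((-7 + (6 - 4*I*sqrt(6))) - 111)**2 = ((-1 - 4*I*sqrt(6)) - 111)**2 = (-112 - 4*I*sqrt(6))**2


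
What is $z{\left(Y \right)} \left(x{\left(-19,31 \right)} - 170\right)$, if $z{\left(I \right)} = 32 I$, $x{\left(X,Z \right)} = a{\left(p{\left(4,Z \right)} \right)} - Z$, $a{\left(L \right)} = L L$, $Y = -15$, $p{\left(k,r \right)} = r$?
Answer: $-364800$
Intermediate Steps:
$a{\left(L \right)} = L^{2}$
$x{\left(X,Z \right)} = Z^{2} - Z$
$z{\left(Y \right)} \left(x{\left(-19,31 \right)} - 170\right) = 32 \left(-15\right) \left(31 \left(-1 + 31\right) - 170\right) = - 480 \left(31 \cdot 30 - 170\right) = - 480 \left(930 - 170\right) = \left(-480\right) 760 = -364800$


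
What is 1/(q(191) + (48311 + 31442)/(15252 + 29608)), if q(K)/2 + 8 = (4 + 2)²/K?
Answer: -8568260/118629417 ≈ -0.072227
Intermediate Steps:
q(K) = -16 + 72/K (q(K) = -16 + 2*((4 + 2)²/K) = -16 + 2*(6²/K) = -16 + 2*(36/K) = -16 + 72/K)
1/(q(191) + (48311 + 31442)/(15252 + 29608)) = 1/((-16 + 72/191) + (48311 + 31442)/(15252 + 29608)) = 1/((-16 + 72*(1/191)) + 79753/44860) = 1/((-16 + 72/191) + 79753*(1/44860)) = 1/(-2984/191 + 79753/44860) = 1/(-118629417/8568260) = -8568260/118629417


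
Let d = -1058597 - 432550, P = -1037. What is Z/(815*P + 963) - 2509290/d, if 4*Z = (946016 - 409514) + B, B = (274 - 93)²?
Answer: 121022783493/79924721792 ≈ 1.5142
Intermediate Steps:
B = 32761 (B = 181² = 32761)
Z = 569263/4 (Z = ((946016 - 409514) + 32761)/4 = (536502 + 32761)/4 = (¼)*569263 = 569263/4 ≈ 1.4232e+5)
d = -1491147
Z/(815*P + 963) - 2509290/d = 569263/(4*(815*(-1037) + 963)) - 2509290/(-1491147) = 569263/(4*(-845155 + 963)) - 2509290*(-1/1491147) = (569263/4)/(-844192) + 39830/23669 = (569263/4)*(-1/844192) + 39830/23669 = -569263/3376768 + 39830/23669 = 121022783493/79924721792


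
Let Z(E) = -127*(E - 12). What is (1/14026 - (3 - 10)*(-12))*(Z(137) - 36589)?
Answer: 30906096456/7013 ≈ 4.4070e+6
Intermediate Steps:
Z(E) = 1524 - 127*E (Z(E) = -127*(-12 + E) = 1524 - 127*E)
(1/14026 - (3 - 10)*(-12))*(Z(137) - 36589) = (1/14026 - (3 - 10)*(-12))*((1524 - 127*137) - 36589) = (1/14026 - 1*(-7)*(-12))*((1524 - 17399) - 36589) = (1/14026 + 7*(-12))*(-15875 - 36589) = (1/14026 - 84)*(-52464) = -1178183/14026*(-52464) = 30906096456/7013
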